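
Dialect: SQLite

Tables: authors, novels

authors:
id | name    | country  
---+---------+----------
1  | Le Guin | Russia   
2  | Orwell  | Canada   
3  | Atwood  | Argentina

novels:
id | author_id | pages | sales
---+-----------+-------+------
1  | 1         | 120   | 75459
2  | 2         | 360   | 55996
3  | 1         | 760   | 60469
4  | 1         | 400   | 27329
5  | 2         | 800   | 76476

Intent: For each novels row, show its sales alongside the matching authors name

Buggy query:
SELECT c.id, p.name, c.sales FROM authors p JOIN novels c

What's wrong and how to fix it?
Bug: Missing join condition: each novels row is matched to all authors rows instead of just its own

Fix: Add ON c.author_id = p.id to the JOIN

Corrected query:
SELECT c.id, p.name, c.sales FROM authors p JOIN novels c ON c.author_id = p.id

Result:
id | name    | sales
---+---------+------
1  | Le Guin | 75459
2  | Orwell  | 55996
3  | Le Guin | 60469
4  | Le Guin | 27329
5  | Orwell  | 76476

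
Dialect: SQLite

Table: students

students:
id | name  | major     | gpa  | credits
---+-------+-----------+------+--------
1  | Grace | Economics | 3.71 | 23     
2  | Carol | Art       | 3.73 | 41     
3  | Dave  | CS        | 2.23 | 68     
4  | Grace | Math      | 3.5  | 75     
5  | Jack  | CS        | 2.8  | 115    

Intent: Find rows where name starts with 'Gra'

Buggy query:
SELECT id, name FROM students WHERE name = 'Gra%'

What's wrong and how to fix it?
Bug: '=' compares the literal string including the % character; pattern matching needs LIKE

Fix: Use LIKE for wildcard pattern matching

Corrected query:
SELECT id, name FROM students WHERE name LIKE 'Gra%'

Result:
id | name 
---+------
1  | Grace
4  | Grace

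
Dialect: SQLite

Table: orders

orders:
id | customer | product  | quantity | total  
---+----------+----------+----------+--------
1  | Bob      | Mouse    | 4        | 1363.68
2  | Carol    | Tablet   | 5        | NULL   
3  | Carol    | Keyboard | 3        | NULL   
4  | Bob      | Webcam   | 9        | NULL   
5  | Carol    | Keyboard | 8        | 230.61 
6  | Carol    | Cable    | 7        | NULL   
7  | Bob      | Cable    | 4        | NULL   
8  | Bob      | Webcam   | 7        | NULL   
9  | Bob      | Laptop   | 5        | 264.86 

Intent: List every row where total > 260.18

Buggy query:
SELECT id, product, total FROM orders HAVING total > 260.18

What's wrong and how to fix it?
Bug: This is a non-aggregate query (no GROUP BY, no aggregates), so in SQLite the HAVING clause is invalid here; a row-level condition belongs in WHERE

Fix: Replace HAVING with WHERE since the condition applies to individual rows

Corrected query:
SELECT id, product, total FROM orders WHERE total > 260.18

Result:
id | product | total  
---+---------+--------
1  | Mouse   | 1363.68
9  | Laptop  | 264.86 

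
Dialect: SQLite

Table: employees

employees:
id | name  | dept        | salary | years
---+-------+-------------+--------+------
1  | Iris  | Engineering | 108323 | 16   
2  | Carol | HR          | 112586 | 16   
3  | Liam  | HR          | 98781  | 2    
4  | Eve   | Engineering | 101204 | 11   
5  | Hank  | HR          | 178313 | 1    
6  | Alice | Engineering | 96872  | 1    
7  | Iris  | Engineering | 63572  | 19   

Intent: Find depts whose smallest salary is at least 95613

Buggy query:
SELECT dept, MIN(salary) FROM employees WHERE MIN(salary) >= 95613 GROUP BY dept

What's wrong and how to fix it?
Bug: Aggregates like MIN are computed per group after WHERE runs

Fix: Use HAVING for the per-group MIN condition

Corrected query:
SELECT dept, MIN(salary) FROM employees GROUP BY dept HAVING MIN(salary) >= 95613

Result:
dept | MIN(salary)
-----+------------
HR   | 98781      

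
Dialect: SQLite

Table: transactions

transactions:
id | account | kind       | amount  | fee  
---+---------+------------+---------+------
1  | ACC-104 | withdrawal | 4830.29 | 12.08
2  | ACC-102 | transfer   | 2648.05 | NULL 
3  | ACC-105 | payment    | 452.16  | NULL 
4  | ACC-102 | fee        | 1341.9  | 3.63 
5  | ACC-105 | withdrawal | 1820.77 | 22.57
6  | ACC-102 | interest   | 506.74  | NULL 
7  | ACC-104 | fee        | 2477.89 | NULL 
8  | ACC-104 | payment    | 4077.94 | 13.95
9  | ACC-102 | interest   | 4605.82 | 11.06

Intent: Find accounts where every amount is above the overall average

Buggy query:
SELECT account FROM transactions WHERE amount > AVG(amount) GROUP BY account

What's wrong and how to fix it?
Bug: AVG() is an aggregate; it can't sit directly in WHERE

Fix: Use a subquery for AVG and a HAVING MIN(...) filter so the condition holds for every row in the group

Corrected query:
SELECT account FROM transactions GROUP BY account HAVING MIN(amount) > (SELECT AVG(amount) FROM transactions)

Result:
(no rows)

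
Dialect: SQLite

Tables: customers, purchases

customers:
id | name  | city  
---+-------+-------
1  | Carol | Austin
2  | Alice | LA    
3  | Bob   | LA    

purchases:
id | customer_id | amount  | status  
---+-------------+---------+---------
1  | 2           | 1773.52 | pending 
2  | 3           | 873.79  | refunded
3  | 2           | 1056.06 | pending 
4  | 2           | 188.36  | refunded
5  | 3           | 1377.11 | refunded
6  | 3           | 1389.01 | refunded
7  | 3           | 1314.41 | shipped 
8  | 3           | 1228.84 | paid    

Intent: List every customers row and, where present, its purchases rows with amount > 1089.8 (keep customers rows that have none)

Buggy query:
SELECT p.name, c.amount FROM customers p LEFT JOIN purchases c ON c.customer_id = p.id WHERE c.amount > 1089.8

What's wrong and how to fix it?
Bug: Filtering c.amount in WHERE discards the NULL rows produced by LEFT JOIN, turning it into an inner join

Fix: Put 'c.amount > 1089.8' in the JOIN's ON clause instead of WHERE

Corrected query:
SELECT p.name, c.amount FROM customers p LEFT JOIN purchases c ON c.customer_id = p.id AND c.amount > 1089.8

Result:
name  | amount 
------+--------
Carol | NULL   
Alice | 1773.52
Bob   | 1228.84
Bob   | 1314.41
Bob   | 1377.11
Bob   | 1389.01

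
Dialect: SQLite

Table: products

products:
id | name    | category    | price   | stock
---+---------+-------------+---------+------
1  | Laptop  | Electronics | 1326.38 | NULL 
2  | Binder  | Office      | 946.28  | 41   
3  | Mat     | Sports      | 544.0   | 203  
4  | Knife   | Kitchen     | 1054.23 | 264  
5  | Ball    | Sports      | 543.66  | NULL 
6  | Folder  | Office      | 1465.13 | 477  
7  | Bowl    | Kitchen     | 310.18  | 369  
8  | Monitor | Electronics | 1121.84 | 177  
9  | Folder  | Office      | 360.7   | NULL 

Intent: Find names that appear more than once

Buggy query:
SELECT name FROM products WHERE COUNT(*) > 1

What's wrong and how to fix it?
Bug: WHERE can't reference COUNT(*); aggregates are computed after WHERE

Fix: GROUP BY name, then filter groups with HAVING COUNT(*) > 1

Corrected query:
SELECT name FROM products GROUP BY name HAVING COUNT(*) > 1

Result:
name  
------
Folder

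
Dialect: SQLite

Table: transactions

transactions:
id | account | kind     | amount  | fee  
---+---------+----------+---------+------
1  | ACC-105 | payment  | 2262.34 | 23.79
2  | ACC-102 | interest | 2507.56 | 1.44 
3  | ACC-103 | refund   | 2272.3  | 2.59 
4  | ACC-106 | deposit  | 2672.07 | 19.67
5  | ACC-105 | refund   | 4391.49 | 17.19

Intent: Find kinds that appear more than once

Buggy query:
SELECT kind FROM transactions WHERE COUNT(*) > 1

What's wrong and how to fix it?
Bug: WHERE can't reference COUNT(*); aggregates are computed after WHERE

Fix: Group first, then use HAVING for the count condition

Corrected query:
SELECT kind FROM transactions GROUP BY kind HAVING COUNT(*) > 1

Result:
kind  
------
refund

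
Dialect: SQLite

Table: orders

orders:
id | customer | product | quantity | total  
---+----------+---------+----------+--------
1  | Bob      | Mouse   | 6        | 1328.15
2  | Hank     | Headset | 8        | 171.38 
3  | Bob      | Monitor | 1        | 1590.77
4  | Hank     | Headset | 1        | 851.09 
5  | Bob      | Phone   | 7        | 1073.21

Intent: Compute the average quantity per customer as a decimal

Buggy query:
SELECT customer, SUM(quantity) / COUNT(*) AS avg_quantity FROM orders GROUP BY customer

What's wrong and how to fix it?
Bug: SUM(quantity) and COUNT(*) are both integers; the division truncates the fractional part

Fix: Multiply by 1.0 (or CAST to REAL) to force floating-point division

Corrected query:
SELECT customer, SUM(quantity) * 1.0 / COUNT(*) AS avg_quantity FROM orders GROUP BY customer

Result:
customer | avg_quantity
---------+-------------
Bob      | 4.666667    
Hank     | 4.5         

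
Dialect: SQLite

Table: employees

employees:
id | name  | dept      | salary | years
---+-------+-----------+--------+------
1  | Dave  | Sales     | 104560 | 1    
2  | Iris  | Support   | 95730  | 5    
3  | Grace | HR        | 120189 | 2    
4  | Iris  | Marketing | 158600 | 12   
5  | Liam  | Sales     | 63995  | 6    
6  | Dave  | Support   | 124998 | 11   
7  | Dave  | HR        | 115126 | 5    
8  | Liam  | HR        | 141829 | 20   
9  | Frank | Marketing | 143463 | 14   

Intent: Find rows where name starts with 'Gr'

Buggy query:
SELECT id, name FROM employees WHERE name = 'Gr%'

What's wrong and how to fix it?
Bug: Wildcards only work with LIKE; '=' treats '%' as a literal character

Fix: Replace '=' with LIKE so 'Gr%' is treated as a pattern

Corrected query:
SELECT id, name FROM employees WHERE name LIKE 'Gr%'

Result:
id | name 
---+------
3  | Grace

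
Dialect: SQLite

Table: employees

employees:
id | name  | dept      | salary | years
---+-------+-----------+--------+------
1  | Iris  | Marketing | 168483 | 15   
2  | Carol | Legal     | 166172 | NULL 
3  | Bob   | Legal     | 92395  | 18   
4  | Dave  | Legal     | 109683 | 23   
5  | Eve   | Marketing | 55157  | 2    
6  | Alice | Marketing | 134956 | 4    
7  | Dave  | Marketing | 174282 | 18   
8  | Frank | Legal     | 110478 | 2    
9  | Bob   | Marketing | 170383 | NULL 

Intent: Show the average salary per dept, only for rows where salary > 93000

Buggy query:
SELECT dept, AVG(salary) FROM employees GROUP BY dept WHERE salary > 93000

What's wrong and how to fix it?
Bug: WHERE cannot follow GROUP BY

Fix: Move the WHERE clause before GROUP BY

Corrected query:
SELECT dept, AVG(salary) FROM employees WHERE salary > 93000 GROUP BY dept

Result:
dept      | AVG(salary)  
----------+--------------
Legal     | 128777.666667
Marketing | 162026       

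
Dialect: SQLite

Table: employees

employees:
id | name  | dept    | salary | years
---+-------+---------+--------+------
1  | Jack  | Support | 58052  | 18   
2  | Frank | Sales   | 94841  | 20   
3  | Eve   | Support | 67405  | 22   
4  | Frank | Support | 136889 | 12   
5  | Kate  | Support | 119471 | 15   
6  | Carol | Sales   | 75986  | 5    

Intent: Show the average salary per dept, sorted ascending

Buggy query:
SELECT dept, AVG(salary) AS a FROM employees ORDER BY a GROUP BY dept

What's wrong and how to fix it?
Bug: GROUP BY must precede ORDER BY

Fix: Move ORDER BY to the end, after GROUP BY

Corrected query:
SELECT dept, AVG(salary) AS a FROM employees GROUP BY dept ORDER BY a

Result:
dept    | a       
--------+---------
Sales   | 85413.5 
Support | 95454.25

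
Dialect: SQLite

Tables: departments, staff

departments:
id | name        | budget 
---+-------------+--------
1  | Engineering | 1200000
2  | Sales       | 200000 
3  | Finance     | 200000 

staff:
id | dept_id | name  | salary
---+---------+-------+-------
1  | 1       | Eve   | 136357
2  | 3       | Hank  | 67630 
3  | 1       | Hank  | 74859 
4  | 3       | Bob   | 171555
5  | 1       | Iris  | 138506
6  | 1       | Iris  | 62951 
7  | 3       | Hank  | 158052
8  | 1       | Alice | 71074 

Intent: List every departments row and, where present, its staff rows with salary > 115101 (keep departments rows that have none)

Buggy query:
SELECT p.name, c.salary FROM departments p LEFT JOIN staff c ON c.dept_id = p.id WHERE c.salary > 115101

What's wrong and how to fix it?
Bug: Filtering c.salary in WHERE discards the NULL rows produced by LEFT JOIN, turning it into an inner join

Fix: Move the right-table condition into the ON clause so unmatched parents are kept

Corrected query:
SELECT p.name, c.salary FROM departments p LEFT JOIN staff c ON c.dept_id = p.id AND c.salary > 115101

Result:
name        | salary
------------+-------
Engineering | 136357
Engineering | 138506
Sales       | NULL  
Finance     | 158052
Finance     | 171555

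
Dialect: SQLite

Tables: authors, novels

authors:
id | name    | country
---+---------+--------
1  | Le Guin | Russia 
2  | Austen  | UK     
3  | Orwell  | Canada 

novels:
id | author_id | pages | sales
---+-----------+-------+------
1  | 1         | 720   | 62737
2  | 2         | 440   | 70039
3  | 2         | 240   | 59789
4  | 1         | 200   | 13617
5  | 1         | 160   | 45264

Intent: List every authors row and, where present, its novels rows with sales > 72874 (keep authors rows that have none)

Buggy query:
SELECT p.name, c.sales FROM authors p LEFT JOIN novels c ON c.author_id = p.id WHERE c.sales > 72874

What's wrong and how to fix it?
Bug: A WHERE condition on the right-hand table after LEFT JOIN drops unmatched parents

Fix: Put 'c.sales > 72874' in the JOIN's ON clause instead of WHERE

Corrected query:
SELECT p.name, c.sales FROM authors p LEFT JOIN novels c ON c.author_id = p.id AND c.sales > 72874

Result:
name    | sales
--------+------
Le Guin | NULL 
Austen  | NULL 
Orwell  | NULL 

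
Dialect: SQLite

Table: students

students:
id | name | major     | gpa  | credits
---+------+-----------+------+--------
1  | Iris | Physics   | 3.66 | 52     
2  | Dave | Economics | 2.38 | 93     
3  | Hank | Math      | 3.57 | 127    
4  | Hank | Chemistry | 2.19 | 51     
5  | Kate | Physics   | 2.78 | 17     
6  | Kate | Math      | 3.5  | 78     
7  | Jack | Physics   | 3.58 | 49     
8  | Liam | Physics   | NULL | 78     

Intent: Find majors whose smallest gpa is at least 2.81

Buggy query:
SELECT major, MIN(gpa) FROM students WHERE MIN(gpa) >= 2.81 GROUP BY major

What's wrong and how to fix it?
Bug: MIN() in WHERE is a misuse of aggregate

Fix: Replace WHERE with HAVING after the GROUP BY

Corrected query:
SELECT major, MIN(gpa) FROM students GROUP BY major HAVING MIN(gpa) >= 2.81

Result:
major | MIN(gpa)
------+---------
Math  | 3.5     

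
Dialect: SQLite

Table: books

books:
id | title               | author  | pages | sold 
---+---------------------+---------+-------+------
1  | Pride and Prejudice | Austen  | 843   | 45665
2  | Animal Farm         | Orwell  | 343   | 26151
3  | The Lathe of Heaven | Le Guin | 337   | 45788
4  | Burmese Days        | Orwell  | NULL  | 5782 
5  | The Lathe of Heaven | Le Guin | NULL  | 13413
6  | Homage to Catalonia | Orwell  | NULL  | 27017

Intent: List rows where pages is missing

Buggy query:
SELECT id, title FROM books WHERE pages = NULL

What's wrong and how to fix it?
Bug: '= NULL' is always unknown in SQL three-valued logic, so no rows match

Fix: Use IS NULL to test for NULL

Corrected query:
SELECT id, title FROM books WHERE pages IS NULL

Result:
id | title              
---+--------------------
4  | Burmese Days       
5  | The Lathe of Heaven
6  | Homage to Catalonia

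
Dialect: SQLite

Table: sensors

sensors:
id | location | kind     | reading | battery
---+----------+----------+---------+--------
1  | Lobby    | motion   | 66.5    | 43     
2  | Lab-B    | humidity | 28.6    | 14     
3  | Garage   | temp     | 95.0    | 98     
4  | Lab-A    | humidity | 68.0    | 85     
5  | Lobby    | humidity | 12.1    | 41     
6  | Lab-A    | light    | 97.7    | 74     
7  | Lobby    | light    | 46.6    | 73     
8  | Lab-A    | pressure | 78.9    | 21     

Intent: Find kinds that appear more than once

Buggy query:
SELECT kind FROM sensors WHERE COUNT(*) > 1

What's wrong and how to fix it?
Bug: COUNT(*) is an aggregate and cannot be used in WHERE

Fix: GROUP BY kind, then filter groups with HAVING COUNT(*) > 1

Corrected query:
SELECT kind FROM sensors GROUP BY kind HAVING COUNT(*) > 1

Result:
kind    
--------
humidity
light   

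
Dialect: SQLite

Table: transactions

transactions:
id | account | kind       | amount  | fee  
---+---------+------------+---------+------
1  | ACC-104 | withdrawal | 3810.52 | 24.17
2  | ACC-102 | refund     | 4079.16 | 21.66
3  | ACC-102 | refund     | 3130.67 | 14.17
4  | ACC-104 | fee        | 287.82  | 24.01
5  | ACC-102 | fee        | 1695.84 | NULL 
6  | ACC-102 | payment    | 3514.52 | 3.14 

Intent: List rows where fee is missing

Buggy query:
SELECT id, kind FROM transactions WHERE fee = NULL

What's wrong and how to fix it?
Bug: Comparing to NULL with '=' never matches; NULL = NULL is unknown, not true

Fix: Use IS NULL to test for NULL

Corrected query:
SELECT id, kind FROM transactions WHERE fee IS NULL

Result:
id | kind
---+-----
5  | fee 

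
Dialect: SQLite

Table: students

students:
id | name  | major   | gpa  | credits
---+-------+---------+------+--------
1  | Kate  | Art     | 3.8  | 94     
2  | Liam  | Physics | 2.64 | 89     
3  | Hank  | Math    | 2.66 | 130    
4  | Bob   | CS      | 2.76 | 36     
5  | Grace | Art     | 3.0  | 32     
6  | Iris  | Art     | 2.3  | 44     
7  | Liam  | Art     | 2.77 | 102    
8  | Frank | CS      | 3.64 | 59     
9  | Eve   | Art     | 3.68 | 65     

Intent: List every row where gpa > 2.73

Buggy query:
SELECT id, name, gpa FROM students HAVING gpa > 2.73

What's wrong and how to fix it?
Bug: HAVING filters the output of aggregation, but this query has no GROUP BY and no aggregate functions, so SQLite rejects it (HAVING clause on a non-aggregate query); the condition here is per row

Fix: Replace HAVING with WHERE since the condition applies to individual rows

Corrected query:
SELECT id, name, gpa FROM students WHERE gpa > 2.73

Result:
id | name  | gpa 
---+-------+-----
1  | Kate  | 3.8 
4  | Bob   | 2.76
5  | Grace | 3   
7  | Liam  | 2.77
8  | Frank | 3.64
9  | Eve   | 3.68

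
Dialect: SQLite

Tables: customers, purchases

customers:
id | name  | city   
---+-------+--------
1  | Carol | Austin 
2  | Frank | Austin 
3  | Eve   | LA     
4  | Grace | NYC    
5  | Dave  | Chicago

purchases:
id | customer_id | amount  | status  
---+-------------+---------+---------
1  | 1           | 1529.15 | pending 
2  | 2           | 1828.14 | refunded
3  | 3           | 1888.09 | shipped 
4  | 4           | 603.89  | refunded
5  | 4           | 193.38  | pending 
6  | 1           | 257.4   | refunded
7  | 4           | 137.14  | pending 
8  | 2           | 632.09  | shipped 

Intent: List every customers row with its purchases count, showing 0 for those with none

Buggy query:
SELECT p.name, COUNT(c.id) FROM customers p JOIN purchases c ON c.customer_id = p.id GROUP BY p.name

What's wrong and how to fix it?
Bug: An inner join excludes parents with zero children

Fix: Use LEFT JOIN so parents without children still appear (COUNT(c.id) gives 0)

Corrected query:
SELECT p.name, COUNT(c.id) FROM customers p LEFT JOIN purchases c ON c.customer_id = p.id GROUP BY p.name

Result:
name  | COUNT(c.id)
------+------------
Carol | 2          
Dave  | 0          
Eve   | 1          
Frank | 2          
Grace | 3          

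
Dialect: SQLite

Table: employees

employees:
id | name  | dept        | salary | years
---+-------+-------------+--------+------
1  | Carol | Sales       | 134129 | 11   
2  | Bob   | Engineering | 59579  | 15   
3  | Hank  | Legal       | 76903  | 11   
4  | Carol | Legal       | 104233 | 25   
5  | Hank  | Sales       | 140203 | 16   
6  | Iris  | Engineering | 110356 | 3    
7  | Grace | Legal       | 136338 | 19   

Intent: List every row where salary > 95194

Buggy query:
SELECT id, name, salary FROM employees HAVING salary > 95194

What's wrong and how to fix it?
Bug: This is a non-aggregate query (no GROUP BY, no aggregates), so in SQLite the HAVING clause is invalid here; a row-level condition belongs in WHERE

Fix: Replace HAVING with WHERE since the condition applies to individual rows

Corrected query:
SELECT id, name, salary FROM employees WHERE salary > 95194

Result:
id | name  | salary
---+-------+-------
1  | Carol | 134129
4  | Carol | 104233
5  | Hank  | 140203
6  | Iris  | 110356
7  | Grace | 136338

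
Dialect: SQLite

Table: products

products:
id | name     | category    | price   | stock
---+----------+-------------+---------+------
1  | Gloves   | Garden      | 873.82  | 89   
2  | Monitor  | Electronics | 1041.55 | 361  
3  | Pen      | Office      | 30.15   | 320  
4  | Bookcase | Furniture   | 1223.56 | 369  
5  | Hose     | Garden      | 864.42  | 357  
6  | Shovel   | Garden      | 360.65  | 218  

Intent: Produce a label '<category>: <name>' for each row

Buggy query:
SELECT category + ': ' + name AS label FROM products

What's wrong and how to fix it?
Bug: '+' is numeric addition; on text columns SQLite converts them to 0 instead of concatenating

Fix: Use the || operator for string concatenation

Corrected query:
SELECT category || ': ' || name AS label FROM products

Result:
label               
--------------------
Garden: Gloves      
Electronics: Monitor
Office: Pen         
Furniture: Bookcase 
Garden: Hose        
Garden: Shovel      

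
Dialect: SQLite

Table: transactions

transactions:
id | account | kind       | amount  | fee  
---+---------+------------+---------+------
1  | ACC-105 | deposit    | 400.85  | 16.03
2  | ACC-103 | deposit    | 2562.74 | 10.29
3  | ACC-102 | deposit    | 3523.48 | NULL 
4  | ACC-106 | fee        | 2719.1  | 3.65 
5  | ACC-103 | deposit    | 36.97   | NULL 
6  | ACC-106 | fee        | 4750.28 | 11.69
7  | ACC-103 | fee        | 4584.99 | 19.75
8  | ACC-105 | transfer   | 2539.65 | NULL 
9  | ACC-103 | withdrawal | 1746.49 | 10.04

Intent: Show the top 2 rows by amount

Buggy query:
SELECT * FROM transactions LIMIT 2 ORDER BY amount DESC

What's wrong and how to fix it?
Bug: LIMIT must come after ORDER BY

Fix: Swap the clauses: ORDER BY first, then LIMIT

Corrected query:
SELECT * FROM transactions ORDER BY amount DESC LIMIT 2

Result:
id | account | kind | amount  | fee  
---+---------+------+---------+------
6  | ACC-106 | fee  | 4750.28 | 11.69
7  | ACC-103 | fee  | 4584.99 | 19.75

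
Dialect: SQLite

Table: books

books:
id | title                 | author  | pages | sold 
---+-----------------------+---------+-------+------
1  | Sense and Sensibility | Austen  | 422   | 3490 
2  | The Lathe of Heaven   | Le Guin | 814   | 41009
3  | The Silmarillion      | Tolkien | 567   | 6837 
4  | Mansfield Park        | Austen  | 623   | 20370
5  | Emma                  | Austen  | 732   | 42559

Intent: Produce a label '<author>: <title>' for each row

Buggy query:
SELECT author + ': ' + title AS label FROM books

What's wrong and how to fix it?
Bug: SQLite uses || for string concatenation; + coerces text to numbers (yielding 0)

Fix: Replace + with || to concatenate text

Corrected query:
SELECT author || ': ' || title AS label FROM books

Result:
label                        
-----------------------------
Austen: Sense and Sensibility
Le Guin: The Lathe of Heaven 
Tolkien: The Silmarillion    
Austen: Mansfield Park       
Austen: Emma                 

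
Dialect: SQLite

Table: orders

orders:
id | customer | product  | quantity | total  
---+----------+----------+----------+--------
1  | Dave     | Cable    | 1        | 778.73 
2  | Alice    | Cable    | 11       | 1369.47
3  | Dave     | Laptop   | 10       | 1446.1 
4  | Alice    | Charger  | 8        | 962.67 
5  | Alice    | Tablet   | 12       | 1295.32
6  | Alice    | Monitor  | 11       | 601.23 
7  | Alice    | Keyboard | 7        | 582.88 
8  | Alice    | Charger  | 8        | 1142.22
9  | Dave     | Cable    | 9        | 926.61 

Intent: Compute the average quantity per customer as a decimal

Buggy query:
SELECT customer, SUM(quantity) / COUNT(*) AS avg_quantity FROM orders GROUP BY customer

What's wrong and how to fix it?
Bug: SUM(quantity) and COUNT(*) are both integers; the division truncates the fractional part

Fix: Cast one side to REAL so the division keeps the fractional part

Corrected query:
SELECT customer, SUM(quantity) * 1.0 / COUNT(*) AS avg_quantity FROM orders GROUP BY customer

Result:
customer | avg_quantity
---------+-------------
Alice    | 9.5         
Dave     | 6.666667    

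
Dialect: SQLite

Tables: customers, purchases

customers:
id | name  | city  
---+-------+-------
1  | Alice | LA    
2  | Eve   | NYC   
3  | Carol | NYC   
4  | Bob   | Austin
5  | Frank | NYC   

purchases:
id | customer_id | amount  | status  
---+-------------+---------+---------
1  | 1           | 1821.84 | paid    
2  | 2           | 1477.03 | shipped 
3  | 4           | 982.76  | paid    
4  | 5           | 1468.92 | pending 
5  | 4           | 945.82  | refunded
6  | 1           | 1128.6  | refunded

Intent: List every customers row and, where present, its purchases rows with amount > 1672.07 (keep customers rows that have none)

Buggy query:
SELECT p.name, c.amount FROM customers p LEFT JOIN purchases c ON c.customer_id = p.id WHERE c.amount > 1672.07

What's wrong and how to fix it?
Bug: Filtering c.amount in WHERE discards the NULL rows produced by LEFT JOIN, turning it into an inner join

Fix: Move the right-table condition into the ON clause so unmatched parents are kept

Corrected query:
SELECT p.name, c.amount FROM customers p LEFT JOIN purchases c ON c.customer_id = p.id AND c.amount > 1672.07

Result:
name  | amount 
------+--------
Alice | 1821.84
Eve   | NULL   
Carol | NULL   
Bob   | NULL   
Frank | NULL   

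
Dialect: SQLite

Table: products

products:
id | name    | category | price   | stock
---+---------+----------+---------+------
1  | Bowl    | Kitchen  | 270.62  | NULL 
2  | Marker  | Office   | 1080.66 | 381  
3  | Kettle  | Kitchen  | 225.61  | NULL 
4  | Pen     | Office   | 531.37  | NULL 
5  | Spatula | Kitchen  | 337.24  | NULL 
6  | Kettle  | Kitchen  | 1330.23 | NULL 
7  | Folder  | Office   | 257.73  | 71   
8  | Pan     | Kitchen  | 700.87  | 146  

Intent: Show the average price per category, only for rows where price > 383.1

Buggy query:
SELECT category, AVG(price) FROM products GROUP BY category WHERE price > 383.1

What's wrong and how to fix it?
Bug: Row-level WHERE must come before GROUP BY in the clause order

Fix: Move the WHERE clause before GROUP BY

Corrected query:
SELECT category, AVG(price) FROM products WHERE price > 383.1 GROUP BY category

Result:
category | AVG(price)
---------+-----------
Kitchen  | 1015.55   
Office   | 806.015   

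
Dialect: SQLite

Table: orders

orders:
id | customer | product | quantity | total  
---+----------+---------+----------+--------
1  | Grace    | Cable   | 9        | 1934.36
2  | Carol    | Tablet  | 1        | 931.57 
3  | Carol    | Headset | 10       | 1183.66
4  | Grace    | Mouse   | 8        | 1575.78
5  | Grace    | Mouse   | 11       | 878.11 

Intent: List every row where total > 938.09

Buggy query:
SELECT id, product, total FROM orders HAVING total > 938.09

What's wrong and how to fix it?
Bug: HAVING filters the output of aggregation, but this query has no GROUP BY and no aggregate functions, so SQLite rejects it (HAVING clause on a non-aggregate query); the condition here is per row

Fix: Replace HAVING with WHERE since the condition applies to individual rows

Corrected query:
SELECT id, product, total FROM orders WHERE total > 938.09

Result:
id | product | total  
---+---------+--------
1  | Cable   | 1934.36
3  | Headset | 1183.66
4  | Mouse   | 1575.78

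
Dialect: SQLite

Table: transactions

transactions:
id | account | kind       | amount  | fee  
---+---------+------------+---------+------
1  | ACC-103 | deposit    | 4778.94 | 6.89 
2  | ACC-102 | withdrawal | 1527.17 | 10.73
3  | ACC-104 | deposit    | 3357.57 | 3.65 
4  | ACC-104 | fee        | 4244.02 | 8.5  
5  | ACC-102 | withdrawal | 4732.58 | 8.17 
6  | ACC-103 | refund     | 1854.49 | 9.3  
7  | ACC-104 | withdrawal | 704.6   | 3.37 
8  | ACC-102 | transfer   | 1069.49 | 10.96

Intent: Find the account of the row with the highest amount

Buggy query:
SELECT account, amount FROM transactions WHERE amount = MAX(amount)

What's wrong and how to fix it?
Bug: WHERE is evaluated per row; an aggregate over the whole table isn't defined there

Fix: Use a subquery: WHERE amount = (SELECT MAX(amount) FROM transactions)

Corrected query:
SELECT account, amount FROM transactions WHERE amount = (SELECT MAX(amount) FROM transactions)

Result:
account | amount 
--------+--------
ACC-103 | 4778.94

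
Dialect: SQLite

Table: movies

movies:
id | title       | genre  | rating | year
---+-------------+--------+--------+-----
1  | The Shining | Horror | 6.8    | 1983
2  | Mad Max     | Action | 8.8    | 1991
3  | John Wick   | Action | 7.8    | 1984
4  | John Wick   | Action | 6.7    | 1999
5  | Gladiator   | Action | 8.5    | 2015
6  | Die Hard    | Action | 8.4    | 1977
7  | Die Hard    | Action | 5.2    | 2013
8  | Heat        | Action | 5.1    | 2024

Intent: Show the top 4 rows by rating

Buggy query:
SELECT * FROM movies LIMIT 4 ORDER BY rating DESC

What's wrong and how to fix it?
Bug: LIMIT must come after ORDER BY

Fix: Sort with ORDER BY, then apply LIMIT

Corrected query:
SELECT * FROM movies ORDER BY rating DESC LIMIT 4

Result:
id | title     | genre  | rating | year
---+-----------+--------+--------+-----
2  | Mad Max   | Action | 8.8    | 1991
5  | Gladiator | Action | 8.5    | 2015
6  | Die Hard  | Action | 8.4    | 1977
3  | John Wick | Action | 7.8    | 1984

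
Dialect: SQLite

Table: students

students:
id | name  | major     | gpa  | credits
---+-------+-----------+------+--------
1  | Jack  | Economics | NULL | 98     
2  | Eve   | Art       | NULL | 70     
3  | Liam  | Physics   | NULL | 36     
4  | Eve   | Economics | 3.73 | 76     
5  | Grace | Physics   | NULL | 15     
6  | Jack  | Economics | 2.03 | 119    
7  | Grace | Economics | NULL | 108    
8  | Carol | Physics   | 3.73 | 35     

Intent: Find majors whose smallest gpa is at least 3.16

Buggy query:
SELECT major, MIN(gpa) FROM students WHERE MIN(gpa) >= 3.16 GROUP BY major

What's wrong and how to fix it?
Bug: MIN() in WHERE is a misuse of aggregate

Fix: Use HAVING for the per-group MIN condition

Corrected query:
SELECT major, MIN(gpa) FROM students GROUP BY major HAVING MIN(gpa) >= 3.16

Result:
major   | MIN(gpa)
--------+---------
Physics | 3.73    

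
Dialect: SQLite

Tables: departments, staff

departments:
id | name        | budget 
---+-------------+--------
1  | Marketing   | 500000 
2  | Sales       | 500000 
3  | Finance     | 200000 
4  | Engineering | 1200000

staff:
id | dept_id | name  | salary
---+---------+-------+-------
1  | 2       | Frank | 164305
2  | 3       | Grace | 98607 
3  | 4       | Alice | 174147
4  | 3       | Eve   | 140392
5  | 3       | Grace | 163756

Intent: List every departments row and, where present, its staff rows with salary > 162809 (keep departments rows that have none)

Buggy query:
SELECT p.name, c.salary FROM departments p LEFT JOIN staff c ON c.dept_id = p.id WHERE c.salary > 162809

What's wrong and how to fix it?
Bug: Filtering c.salary in WHERE discards the NULL rows produced by LEFT JOIN, turning it into an inner join

Fix: Put 'c.salary > 162809' in the JOIN's ON clause instead of WHERE

Corrected query:
SELECT p.name, c.salary FROM departments p LEFT JOIN staff c ON c.dept_id = p.id AND c.salary > 162809

Result:
name        | salary
------------+-------
Marketing   | NULL  
Sales       | 164305
Finance     | 163756
Engineering | 174147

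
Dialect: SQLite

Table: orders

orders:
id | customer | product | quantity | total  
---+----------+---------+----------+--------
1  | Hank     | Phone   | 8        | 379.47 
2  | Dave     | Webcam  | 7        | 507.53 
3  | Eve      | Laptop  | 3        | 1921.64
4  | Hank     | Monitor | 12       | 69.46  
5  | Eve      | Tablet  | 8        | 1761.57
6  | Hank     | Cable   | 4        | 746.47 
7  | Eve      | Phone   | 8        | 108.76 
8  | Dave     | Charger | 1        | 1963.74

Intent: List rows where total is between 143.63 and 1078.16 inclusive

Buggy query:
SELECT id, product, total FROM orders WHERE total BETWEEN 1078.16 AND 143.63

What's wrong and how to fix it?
Bug: The bounds are reversed; BETWEEN a AND b requires a <= b to match anything

Fix: Swap the bounds so the smaller value comes first

Corrected query:
SELECT id, product, total FROM orders WHERE total BETWEEN 143.63 AND 1078.16

Result:
id | product | total 
---+---------+-------
1  | Phone   | 379.47
2  | Webcam  | 507.53
6  | Cable   | 746.47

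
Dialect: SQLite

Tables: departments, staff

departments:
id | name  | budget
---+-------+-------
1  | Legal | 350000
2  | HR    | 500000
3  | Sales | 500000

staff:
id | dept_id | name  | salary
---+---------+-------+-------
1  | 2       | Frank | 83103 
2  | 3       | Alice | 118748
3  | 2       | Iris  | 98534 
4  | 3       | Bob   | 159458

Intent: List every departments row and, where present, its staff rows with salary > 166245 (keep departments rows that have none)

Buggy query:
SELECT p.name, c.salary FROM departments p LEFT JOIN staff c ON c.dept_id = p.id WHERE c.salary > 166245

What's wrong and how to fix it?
Bug: Filtering c.salary in WHERE discards the NULL rows produced by LEFT JOIN, turning it into an inner join

Fix: Move the right-table condition into the ON clause so unmatched parents are kept

Corrected query:
SELECT p.name, c.salary FROM departments p LEFT JOIN staff c ON c.dept_id = p.id AND c.salary > 166245

Result:
name  | salary
------+-------
Legal | NULL  
HR    | NULL  
Sales | NULL  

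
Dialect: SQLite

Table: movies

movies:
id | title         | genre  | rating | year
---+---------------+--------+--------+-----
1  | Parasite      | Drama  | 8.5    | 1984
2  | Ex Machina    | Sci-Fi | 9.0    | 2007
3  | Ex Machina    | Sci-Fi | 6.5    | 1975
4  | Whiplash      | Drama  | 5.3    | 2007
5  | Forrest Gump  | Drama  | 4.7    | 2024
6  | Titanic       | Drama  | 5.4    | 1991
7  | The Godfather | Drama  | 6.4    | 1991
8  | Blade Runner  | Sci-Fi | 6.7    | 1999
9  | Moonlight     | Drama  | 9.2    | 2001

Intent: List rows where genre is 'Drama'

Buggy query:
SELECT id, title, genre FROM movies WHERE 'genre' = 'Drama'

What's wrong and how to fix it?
Bug: 'genre' in single quotes is a string literal, not the column; the comparison is literal-vs-literal and never true

Fix: Remove the quotes around the column name (or use double quotes for an identifier)

Corrected query:
SELECT id, title, genre FROM movies WHERE genre = 'Drama'

Result:
id | title         | genre
---+---------------+------
1  | Parasite      | Drama
4  | Whiplash      | Drama
5  | Forrest Gump  | Drama
6  | Titanic       | Drama
7  | The Godfather | Drama
9  | Moonlight     | Drama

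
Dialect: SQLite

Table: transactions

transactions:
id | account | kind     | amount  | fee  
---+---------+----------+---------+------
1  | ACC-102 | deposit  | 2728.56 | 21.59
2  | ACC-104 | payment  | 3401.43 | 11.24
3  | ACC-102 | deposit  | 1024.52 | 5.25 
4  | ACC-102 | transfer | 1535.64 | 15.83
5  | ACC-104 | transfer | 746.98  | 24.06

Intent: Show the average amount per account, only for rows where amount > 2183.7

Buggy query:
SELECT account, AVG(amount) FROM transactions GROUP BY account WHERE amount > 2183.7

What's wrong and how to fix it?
Bug: Row-level WHERE must come before GROUP BY in the clause order

Fix: Move the WHERE clause before GROUP BY

Corrected query:
SELECT account, AVG(amount) FROM transactions WHERE amount > 2183.7 GROUP BY account

Result:
account | AVG(amount)
--------+------------
ACC-102 | 2728.56    
ACC-104 | 3401.43    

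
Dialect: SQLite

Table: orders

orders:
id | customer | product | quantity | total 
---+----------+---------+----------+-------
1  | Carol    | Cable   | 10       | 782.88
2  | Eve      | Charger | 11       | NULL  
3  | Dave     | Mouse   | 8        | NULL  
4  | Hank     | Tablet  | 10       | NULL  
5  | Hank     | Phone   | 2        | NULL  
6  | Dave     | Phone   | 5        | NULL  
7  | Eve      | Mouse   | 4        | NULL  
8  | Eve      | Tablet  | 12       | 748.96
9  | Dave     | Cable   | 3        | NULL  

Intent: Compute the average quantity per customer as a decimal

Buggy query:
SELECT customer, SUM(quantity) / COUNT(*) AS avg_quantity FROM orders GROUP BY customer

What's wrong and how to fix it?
Bug: SUM(quantity) and COUNT(*) are both integers; the division truncates the fractional part

Fix: Multiply by 1.0 (or CAST to REAL) to force floating-point division

Corrected query:
SELECT customer, SUM(quantity) * 1.0 / COUNT(*) AS avg_quantity FROM orders GROUP BY customer

Result:
customer | avg_quantity
---------+-------------
Carol    | 10          
Dave     | 5.333333    
Eve      | 9           
Hank     | 6           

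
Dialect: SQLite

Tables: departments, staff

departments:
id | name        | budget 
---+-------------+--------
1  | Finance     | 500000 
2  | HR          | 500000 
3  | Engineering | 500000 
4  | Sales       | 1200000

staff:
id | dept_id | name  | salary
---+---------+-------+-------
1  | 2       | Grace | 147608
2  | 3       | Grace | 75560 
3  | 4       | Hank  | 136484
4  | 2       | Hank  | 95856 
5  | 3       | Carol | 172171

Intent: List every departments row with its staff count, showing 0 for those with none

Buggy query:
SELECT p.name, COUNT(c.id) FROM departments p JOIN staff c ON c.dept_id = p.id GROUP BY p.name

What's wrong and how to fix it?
Bug: INNER JOIN drops departments rows that have no matching staff rows

Fix: Use LEFT JOIN so parents without children still appear (COUNT(c.id) gives 0)

Corrected query:
SELECT p.name, COUNT(c.id) FROM departments p LEFT JOIN staff c ON c.dept_id = p.id GROUP BY p.name

Result:
name        | COUNT(c.id)
------------+------------
Engineering | 2          
Finance     | 0          
HR          | 2          
Sales       | 1          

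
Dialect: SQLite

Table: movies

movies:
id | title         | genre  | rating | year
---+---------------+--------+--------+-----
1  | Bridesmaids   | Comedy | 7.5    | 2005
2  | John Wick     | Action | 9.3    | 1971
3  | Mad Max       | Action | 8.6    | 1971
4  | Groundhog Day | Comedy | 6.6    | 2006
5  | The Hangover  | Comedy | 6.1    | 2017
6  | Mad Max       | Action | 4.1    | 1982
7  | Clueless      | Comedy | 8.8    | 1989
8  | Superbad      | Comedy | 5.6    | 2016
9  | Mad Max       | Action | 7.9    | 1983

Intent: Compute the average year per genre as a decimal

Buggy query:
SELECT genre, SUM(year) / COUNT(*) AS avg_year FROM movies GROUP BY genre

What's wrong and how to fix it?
Bug: SUM(year) and COUNT(*) are both integers; the division truncates the fractional part

Fix: Cast one side to REAL so the division keeps the fractional part

Corrected query:
SELECT genre, SUM(year) * 1.0 / COUNT(*) AS avg_year FROM movies GROUP BY genre

Result:
genre  | avg_year
-------+---------
Action | 1976.75 
Comedy | 2006.6  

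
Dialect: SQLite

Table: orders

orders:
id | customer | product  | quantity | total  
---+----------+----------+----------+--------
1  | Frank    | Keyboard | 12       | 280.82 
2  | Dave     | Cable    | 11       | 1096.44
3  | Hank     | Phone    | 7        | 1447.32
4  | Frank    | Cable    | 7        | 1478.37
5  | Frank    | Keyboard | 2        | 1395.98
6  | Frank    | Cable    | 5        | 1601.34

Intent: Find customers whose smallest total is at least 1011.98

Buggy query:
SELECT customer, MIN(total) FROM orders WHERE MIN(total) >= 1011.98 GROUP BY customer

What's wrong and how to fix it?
Bug: Aggregates like MIN are computed per group after WHERE runs

Fix: Replace WHERE with HAVING after the GROUP BY

Corrected query:
SELECT customer, MIN(total) FROM orders GROUP BY customer HAVING MIN(total) >= 1011.98

Result:
customer | MIN(total)
---------+-----------
Dave     | 1096.44   
Hank     | 1447.32   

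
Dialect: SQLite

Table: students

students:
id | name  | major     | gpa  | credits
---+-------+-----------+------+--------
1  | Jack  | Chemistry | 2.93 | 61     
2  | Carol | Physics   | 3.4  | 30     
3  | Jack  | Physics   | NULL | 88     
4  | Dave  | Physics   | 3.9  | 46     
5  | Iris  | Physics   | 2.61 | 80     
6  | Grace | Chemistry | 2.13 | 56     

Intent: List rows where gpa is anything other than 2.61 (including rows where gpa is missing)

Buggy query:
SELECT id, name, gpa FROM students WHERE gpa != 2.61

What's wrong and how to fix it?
Bug: 'gpa != 2.61' is unknown when gpa is NULL, so NULL rows are silently excluded

Fix: Add an explicit OR gpa IS NULL to include the missing-value rows

Corrected query:
SELECT id, name, gpa FROM students WHERE gpa != 2.61 OR gpa IS NULL

Result:
id | name  | gpa 
---+-------+-----
1  | Jack  | 2.93
2  | Carol | 3.4 
3  | Jack  | NULL
4  | Dave  | 3.9 
6  | Grace | 2.13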